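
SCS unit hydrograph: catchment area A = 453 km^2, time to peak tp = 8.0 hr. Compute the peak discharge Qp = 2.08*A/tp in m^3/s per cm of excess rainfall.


SCS formula: Qp = 2.08 * A / tp.
Qp = 2.08 * 453 / 8.0
   = 942.24 / 8.0
   = 117.78 m^3/s per cm.

117.78


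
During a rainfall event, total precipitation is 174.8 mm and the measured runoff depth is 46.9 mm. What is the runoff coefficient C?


The runoff coefficient C = runoff depth / rainfall depth.
C = 46.9 / 174.8
  = 0.2683.

0.2683


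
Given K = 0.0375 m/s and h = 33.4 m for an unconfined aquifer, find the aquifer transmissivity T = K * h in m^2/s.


Transmissivity is defined as T = K * h.
T = 0.0375 * 33.4
  = 1.2525 m^2/s.

1.2525


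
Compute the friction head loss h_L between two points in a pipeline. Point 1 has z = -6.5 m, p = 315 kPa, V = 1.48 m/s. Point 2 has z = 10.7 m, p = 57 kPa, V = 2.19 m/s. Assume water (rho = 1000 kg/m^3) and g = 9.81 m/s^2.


Total head at each section: H = z + p/(rho*g) + V^2/(2g).
H1 = -6.5 + 315*1000/(1000*9.81) + 1.48^2/(2*9.81)
   = -6.5 + 32.11 + 0.1116
   = 25.722 m.
H2 = 10.7 + 57*1000/(1000*9.81) + 2.19^2/(2*9.81)
   = 10.7 + 5.81 + 0.2444
   = 16.755 m.
h_L = H1 - H2 = 25.722 - 16.755 = 8.967 m.

8.967


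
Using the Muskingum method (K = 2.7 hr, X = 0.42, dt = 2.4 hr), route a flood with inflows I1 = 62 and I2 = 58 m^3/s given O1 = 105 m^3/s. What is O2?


Muskingum coefficients:
denom = 2*K*(1-X) + dt = 2*2.7*(1-0.42) + 2.4 = 5.532.
C0 = (dt - 2*K*X)/denom = (2.4 - 2*2.7*0.42)/5.532 = 0.0239.
C1 = (dt + 2*K*X)/denom = (2.4 + 2*2.7*0.42)/5.532 = 0.8438.
C2 = (2*K*(1-X) - dt)/denom = 0.1323.
O2 = C0*I2 + C1*I1 + C2*O1
   = 0.0239*58 + 0.8438*62 + 0.1323*105
   = 67.59 m^3/s.

67.59


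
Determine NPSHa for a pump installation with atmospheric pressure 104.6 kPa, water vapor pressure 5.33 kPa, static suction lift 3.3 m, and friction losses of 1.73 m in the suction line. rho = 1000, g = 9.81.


NPSHa = p_atm/(rho*g) - z_s - hf_s - p_vap/(rho*g).
p_atm/(rho*g) = 104.6*1000 / (1000*9.81) = 10.663 m.
p_vap/(rho*g) = 5.33*1000 / (1000*9.81) = 0.543 m.
NPSHa = 10.663 - 3.3 - 1.73 - 0.543
      = 5.09 m.

5.09


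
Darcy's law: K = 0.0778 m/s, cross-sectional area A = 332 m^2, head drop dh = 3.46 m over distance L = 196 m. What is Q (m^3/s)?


Darcy's law: Q = K * A * i, where i = dh/L.
Hydraulic gradient i = 3.46 / 196 = 0.017653.
Q = 0.0778 * 332 * 0.017653
  = 0.456 m^3/s.

0.456


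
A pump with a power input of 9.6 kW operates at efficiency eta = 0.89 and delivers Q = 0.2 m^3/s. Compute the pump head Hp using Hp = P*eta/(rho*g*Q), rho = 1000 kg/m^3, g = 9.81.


Pump head formula: Hp = P * eta / (rho * g * Q).
Numerator: P * eta = 9.6 * 1000 * 0.89 = 8544.0 W.
Denominator: rho * g * Q = 1000 * 9.81 * 0.2 = 1962.0.
Hp = 8544.0 / 1962.0 = 4.35 m.

4.35


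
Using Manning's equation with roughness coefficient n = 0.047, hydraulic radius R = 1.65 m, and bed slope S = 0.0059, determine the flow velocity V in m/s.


Manning's equation gives V = (1/n) * R^(2/3) * S^(1/2).
First, compute R^(2/3) = 1.65^(2/3) = 1.3963.
Next, S^(1/2) = 0.0059^(1/2) = 0.076811.
Then 1/n = 1/0.047 = 21.28.
V = 21.28 * 1.3963 * 0.076811 = 2.282 m/s.

2.282


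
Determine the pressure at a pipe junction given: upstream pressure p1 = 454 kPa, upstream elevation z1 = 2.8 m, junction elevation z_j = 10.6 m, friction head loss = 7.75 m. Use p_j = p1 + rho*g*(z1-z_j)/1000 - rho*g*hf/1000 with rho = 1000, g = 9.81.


Junction pressure: p_j = p1 + rho*g*(z1 - z_j)/1000 - rho*g*hf/1000.
Elevation term = 1000*9.81*(2.8 - 10.6)/1000 = -76.518 kPa.
Friction term = 1000*9.81*7.75/1000 = 76.028 kPa.
p_j = 454 + -76.518 - 76.028 = 301.45 kPa.

301.45


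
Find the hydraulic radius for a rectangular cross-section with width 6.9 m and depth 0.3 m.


For a rectangular section:
Flow area A = b * y = 6.9 * 0.3 = 2.07 m^2.
Wetted perimeter P = b + 2y = 6.9 + 2*0.3 = 7.5 m.
Hydraulic radius R = A/P = 2.07 / 7.5 = 0.276 m.

0.276


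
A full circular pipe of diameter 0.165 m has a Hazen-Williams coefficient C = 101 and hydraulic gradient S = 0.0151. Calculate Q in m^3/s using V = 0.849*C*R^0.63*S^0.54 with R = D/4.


For a full circular pipe, R = D/4 = 0.165/4 = 0.0413 m.
V = 0.849 * 101 * 0.0413^0.63 * 0.0151^0.54
  = 0.849 * 101 * 0.134189 * 0.103908
  = 1.1956 m/s.
Pipe area A = pi*D^2/4 = pi*0.165^2/4 = 0.0214 m^2.
Q = A * V = 0.0214 * 1.1956 = 0.0256 m^3/s.

0.0256


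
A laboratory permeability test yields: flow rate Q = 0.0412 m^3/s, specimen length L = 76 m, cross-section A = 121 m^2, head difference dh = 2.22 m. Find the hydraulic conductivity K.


From K = Q*L / (A*dh):
Numerator: Q*L = 0.0412 * 76 = 3.1312.
Denominator: A*dh = 121 * 2.22 = 268.62.
K = 3.1312 / 268.62 = 0.011657 m/s.

0.011657


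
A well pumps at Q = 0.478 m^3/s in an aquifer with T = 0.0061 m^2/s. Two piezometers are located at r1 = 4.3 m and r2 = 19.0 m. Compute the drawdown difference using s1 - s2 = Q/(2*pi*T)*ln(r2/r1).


Thiem equation: s1 - s2 = Q/(2*pi*T) * ln(r2/r1).
ln(r2/r1) = ln(19.0/4.3) = 1.4858.
Q/(2*pi*T) = 0.478 / (2*pi*0.0061) = 0.478 / 0.0383 = 12.4715.
s1 - s2 = 12.4715 * 1.4858 = 18.5304 m.

18.5304


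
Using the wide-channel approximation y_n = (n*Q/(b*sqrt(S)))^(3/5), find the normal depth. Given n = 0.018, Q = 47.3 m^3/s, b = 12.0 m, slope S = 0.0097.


We use the wide-channel approximation y_n = (n*Q/(b*sqrt(S)))^(3/5).
sqrt(S) = sqrt(0.0097) = 0.098489.
Numerator: n*Q = 0.018 * 47.3 = 0.8514.
Denominator: b*sqrt(S) = 12.0 * 0.098489 = 1.181868.
arg = 0.7204.
y_n = 0.7204^(3/5) = 0.8214 m.

0.8214


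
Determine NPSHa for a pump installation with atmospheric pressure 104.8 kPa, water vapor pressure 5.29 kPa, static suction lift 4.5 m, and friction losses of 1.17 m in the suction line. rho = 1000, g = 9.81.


NPSHa = p_atm/(rho*g) - z_s - hf_s - p_vap/(rho*g).
p_atm/(rho*g) = 104.8*1000 / (1000*9.81) = 10.683 m.
p_vap/(rho*g) = 5.29*1000 / (1000*9.81) = 0.539 m.
NPSHa = 10.683 - 4.5 - 1.17 - 0.539
      = 4.47 m.

4.47


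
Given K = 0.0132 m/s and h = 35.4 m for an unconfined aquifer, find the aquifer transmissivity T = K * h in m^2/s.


Transmissivity is defined as T = K * h.
T = 0.0132 * 35.4
  = 0.4673 m^2/s.

0.4673


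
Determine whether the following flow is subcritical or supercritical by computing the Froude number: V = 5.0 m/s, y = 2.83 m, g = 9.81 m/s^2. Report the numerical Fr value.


The Froude number is defined as Fr = V / sqrt(g*y).
g*y = 9.81 * 2.83 = 27.7623.
sqrt(g*y) = sqrt(27.7623) = 5.269.
Fr = 5.0 / 5.269 = 0.9489.
Since Fr < 1, the flow is subcritical.

0.9489


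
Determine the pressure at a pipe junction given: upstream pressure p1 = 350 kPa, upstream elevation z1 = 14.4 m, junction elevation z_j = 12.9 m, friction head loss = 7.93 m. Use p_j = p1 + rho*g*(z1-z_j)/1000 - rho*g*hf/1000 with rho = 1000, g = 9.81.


Junction pressure: p_j = p1 + rho*g*(z1 - z_j)/1000 - rho*g*hf/1000.
Elevation term = 1000*9.81*(14.4 - 12.9)/1000 = 14.715 kPa.
Friction term = 1000*9.81*7.93/1000 = 77.793 kPa.
p_j = 350 + 14.715 - 77.793 = 286.92 kPa.

286.92


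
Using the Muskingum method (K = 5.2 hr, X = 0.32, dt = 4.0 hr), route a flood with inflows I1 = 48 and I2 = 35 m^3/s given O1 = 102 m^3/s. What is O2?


Muskingum coefficients:
denom = 2*K*(1-X) + dt = 2*5.2*(1-0.32) + 4.0 = 11.072.
C0 = (dt - 2*K*X)/denom = (4.0 - 2*5.2*0.32)/11.072 = 0.0607.
C1 = (dt + 2*K*X)/denom = (4.0 + 2*5.2*0.32)/11.072 = 0.6618.
C2 = (2*K*(1-X) - dt)/denom = 0.2775.
O2 = C0*I2 + C1*I1 + C2*O1
   = 0.0607*35 + 0.6618*48 + 0.2775*102
   = 62.19 m^3/s.

62.19


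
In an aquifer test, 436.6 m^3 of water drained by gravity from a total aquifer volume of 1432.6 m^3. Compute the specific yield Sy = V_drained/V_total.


Specific yield Sy = Volume drained / Total volume.
Sy = 436.6 / 1432.6
   = 0.3048.

0.3048


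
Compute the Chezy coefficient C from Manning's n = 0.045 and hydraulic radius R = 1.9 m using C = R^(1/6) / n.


The Chezy coefficient relates to Manning's n through C = R^(1/6) / n.
R^(1/6) = 1.9^(1/6) = 1.112907.
C = 1.112907 / 0.045 = 24.73 m^(1/2)/s.

24.73


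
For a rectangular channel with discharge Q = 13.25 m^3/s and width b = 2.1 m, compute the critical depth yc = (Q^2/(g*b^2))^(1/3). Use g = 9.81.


Using yc = (Q^2 / (g * b^2))^(1/3):
Q^2 = 13.25^2 = 175.56.
g * b^2 = 9.81 * 2.1^2 = 9.81 * 4.41 = 43.26.
Q^2 / (g*b^2) = 175.56 / 43.26 = 4.0583.
yc = 4.0583^(1/3) = 1.5951 m.

1.5951


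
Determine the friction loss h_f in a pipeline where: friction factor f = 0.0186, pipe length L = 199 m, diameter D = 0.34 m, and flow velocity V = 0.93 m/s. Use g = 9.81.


Darcy-Weisbach equation: h_f = f * (L/D) * V^2/(2g).
f * L/D = 0.0186 * 199/0.34 = 10.8865.
V^2/(2g) = 0.93^2 / (2*9.81) = 0.8649 / 19.62 = 0.0441 m.
h_f = 10.8865 * 0.0441 = 0.48 m.

0.48


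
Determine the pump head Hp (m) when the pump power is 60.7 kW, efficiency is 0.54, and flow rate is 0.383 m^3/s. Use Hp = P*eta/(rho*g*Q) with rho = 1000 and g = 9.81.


Pump head formula: Hp = P * eta / (rho * g * Q).
Numerator: P * eta = 60.7 * 1000 * 0.54 = 32778.0 W.
Denominator: rho * g * Q = 1000 * 9.81 * 0.383 = 3757.23.
Hp = 32778.0 / 3757.23 = 8.72 m.

8.72


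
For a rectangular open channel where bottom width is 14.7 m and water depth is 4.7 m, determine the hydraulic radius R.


For a rectangular section:
Flow area A = b * y = 14.7 * 4.7 = 69.09 m^2.
Wetted perimeter P = b + 2y = 14.7 + 2*4.7 = 24.1 m.
Hydraulic radius R = A/P = 69.09 / 24.1 = 2.8668 m.

2.8668


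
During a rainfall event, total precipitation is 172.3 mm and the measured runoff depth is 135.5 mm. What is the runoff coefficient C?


The runoff coefficient C = runoff depth / rainfall depth.
C = 135.5 / 172.3
  = 0.7864.

0.7864


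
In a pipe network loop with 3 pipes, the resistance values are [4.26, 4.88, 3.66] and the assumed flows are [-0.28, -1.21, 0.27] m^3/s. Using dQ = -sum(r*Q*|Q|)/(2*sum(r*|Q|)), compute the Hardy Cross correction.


Numerator terms (r*Q*|Q|): 4.26*-0.28*|-0.28| = -0.334; 4.88*-1.21*|-1.21| = -7.1448; 3.66*0.27*|0.27| = 0.2668.
Sum of numerator = -7.212.
Denominator terms (r*|Q|): 4.26*|-0.28| = 1.1928; 4.88*|-1.21| = 5.9048; 3.66*|0.27| = 0.9882.
2 * sum of denominator = 2 * 8.0858 = 16.1716.
dQ = --7.212 / 16.1716 = 0.446 m^3/s.

0.446


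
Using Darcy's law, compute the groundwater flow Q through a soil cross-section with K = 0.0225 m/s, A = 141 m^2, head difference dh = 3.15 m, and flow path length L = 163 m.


Darcy's law: Q = K * A * i, where i = dh/L.
Hydraulic gradient i = 3.15 / 163 = 0.019325.
Q = 0.0225 * 141 * 0.019325
  = 0.0613 m^3/s.

0.0613


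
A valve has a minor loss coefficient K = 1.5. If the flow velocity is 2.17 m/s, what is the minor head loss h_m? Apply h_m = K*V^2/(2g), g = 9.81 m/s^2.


Minor loss formula: h_m = K * V^2/(2g).
V^2 = 2.17^2 = 4.7089.
V^2/(2g) = 4.7089 / 19.62 = 0.24 m.
h_m = 1.5 * 0.24 = 0.36 m.

0.36


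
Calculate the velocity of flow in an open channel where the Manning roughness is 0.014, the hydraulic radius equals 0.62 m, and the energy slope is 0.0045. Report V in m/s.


Manning's equation gives V = (1/n) * R^(2/3) * S^(1/2).
First, compute R^(2/3) = 0.62^(2/3) = 0.7271.
Next, S^(1/2) = 0.0045^(1/2) = 0.067082.
Then 1/n = 1/0.014 = 71.43.
V = 71.43 * 0.7271 * 0.067082 = 3.484 m/s.

3.484


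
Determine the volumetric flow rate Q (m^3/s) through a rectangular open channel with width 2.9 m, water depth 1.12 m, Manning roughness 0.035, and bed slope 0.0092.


For a rectangular channel, the cross-sectional area A = b * y = 2.9 * 1.12 = 3.25 m^2.
The wetted perimeter P = b + 2y = 2.9 + 2*1.12 = 5.14 m.
Hydraulic radius R = A/P = 3.25/5.14 = 0.6319 m.
Velocity V = (1/n)*R^(2/3)*S^(1/2) = (1/0.035)*0.6319^(2/3)*0.0092^(1/2) = 2.018 m/s.
Discharge Q = A * V = 3.25 * 2.018 = 6.555 m^3/s.

6.555


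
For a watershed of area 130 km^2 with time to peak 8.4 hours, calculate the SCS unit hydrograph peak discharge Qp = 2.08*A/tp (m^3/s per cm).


SCS formula: Qp = 2.08 * A / tp.
Qp = 2.08 * 130 / 8.4
   = 270.4 / 8.4
   = 32.19 m^3/s per cm.

32.19


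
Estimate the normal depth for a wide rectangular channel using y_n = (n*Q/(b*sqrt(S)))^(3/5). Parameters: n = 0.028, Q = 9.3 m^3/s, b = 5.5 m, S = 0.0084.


We use the wide-channel approximation y_n = (n*Q/(b*sqrt(S)))^(3/5).
sqrt(S) = sqrt(0.0084) = 0.091652.
Numerator: n*Q = 0.028 * 9.3 = 0.2604.
Denominator: b*sqrt(S) = 5.5 * 0.091652 = 0.504086.
arg = 0.5166.
y_n = 0.5166^(3/5) = 0.6728 m.

0.6728


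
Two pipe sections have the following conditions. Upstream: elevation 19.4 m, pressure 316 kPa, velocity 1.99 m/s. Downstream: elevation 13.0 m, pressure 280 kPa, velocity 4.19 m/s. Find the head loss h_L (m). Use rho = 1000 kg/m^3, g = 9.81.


Total head at each section: H = z + p/(rho*g) + V^2/(2g).
H1 = 19.4 + 316*1000/(1000*9.81) + 1.99^2/(2*9.81)
   = 19.4 + 32.212 + 0.2018
   = 51.814 m.
H2 = 13.0 + 280*1000/(1000*9.81) + 4.19^2/(2*9.81)
   = 13.0 + 28.542 + 0.8948
   = 42.437 m.
h_L = H1 - H2 = 51.814 - 42.437 = 9.377 m.

9.377


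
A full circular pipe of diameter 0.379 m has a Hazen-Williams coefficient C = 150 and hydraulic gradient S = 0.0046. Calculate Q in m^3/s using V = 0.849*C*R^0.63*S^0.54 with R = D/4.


For a full circular pipe, R = D/4 = 0.379/4 = 0.0948 m.
V = 0.849 * 150 * 0.0948^0.63 * 0.0046^0.54
  = 0.849 * 150 * 0.226592 * 0.054688
  = 1.5781 m/s.
Pipe area A = pi*D^2/4 = pi*0.379^2/4 = 0.1128 m^2.
Q = A * V = 0.1128 * 1.5781 = 0.178 m^3/s.

0.178


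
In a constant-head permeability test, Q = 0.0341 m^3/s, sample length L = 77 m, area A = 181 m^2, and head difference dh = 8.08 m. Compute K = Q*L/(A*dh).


From K = Q*L / (A*dh):
Numerator: Q*L = 0.0341 * 77 = 2.6257.
Denominator: A*dh = 181 * 8.08 = 1462.48.
K = 2.6257 / 1462.48 = 0.001795 m/s.

0.001795


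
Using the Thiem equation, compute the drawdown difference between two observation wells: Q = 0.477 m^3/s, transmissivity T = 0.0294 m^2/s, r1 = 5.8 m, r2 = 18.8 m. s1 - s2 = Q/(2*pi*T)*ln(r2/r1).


Thiem equation: s1 - s2 = Q/(2*pi*T) * ln(r2/r1).
ln(r2/r1) = ln(18.8/5.8) = 1.176.
Q/(2*pi*T) = 0.477 / (2*pi*0.0294) = 0.477 / 0.1847 = 2.5822.
s1 - s2 = 2.5822 * 1.176 = 3.0367 m.

3.0367


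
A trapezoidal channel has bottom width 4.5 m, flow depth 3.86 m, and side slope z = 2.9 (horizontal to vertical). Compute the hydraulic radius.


For a trapezoidal section with side slope z:
A = (b + z*y)*y = (4.5 + 2.9*3.86)*3.86 = 60.579 m^2.
P = b + 2*y*sqrt(1 + z^2) = 4.5 + 2*3.86*sqrt(1 + 2.9^2) = 28.182 m.
R = A/P = 60.579 / 28.182 = 2.1496 m.

2.1496


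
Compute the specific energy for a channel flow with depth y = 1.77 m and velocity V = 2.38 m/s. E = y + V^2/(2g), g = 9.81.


Specific energy E = y + V^2/(2g).
Velocity head = V^2/(2g) = 2.38^2 / (2*9.81) = 5.6644 / 19.62 = 0.2887 m.
E = 1.77 + 0.2887 = 2.0587 m.

2.0587


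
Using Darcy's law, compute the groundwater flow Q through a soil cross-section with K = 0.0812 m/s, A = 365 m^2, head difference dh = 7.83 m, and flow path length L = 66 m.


Darcy's law: Q = K * A * i, where i = dh/L.
Hydraulic gradient i = 7.83 / 66 = 0.118636.
Q = 0.0812 * 365 * 0.118636
  = 3.5161 m^3/s.

3.5161


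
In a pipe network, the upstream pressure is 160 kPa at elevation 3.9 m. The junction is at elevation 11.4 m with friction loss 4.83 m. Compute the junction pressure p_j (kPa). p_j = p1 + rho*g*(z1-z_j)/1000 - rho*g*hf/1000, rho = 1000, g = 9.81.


Junction pressure: p_j = p1 + rho*g*(z1 - z_j)/1000 - rho*g*hf/1000.
Elevation term = 1000*9.81*(3.9 - 11.4)/1000 = -73.575 kPa.
Friction term = 1000*9.81*4.83/1000 = 47.382 kPa.
p_j = 160 + -73.575 - 47.382 = 39.04 kPa.

39.04


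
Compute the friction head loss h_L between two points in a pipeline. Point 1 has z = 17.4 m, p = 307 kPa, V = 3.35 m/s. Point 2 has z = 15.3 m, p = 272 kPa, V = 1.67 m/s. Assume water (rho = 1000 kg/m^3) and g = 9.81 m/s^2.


Total head at each section: H = z + p/(rho*g) + V^2/(2g).
H1 = 17.4 + 307*1000/(1000*9.81) + 3.35^2/(2*9.81)
   = 17.4 + 31.295 + 0.572
   = 49.267 m.
H2 = 15.3 + 272*1000/(1000*9.81) + 1.67^2/(2*9.81)
   = 15.3 + 27.727 + 0.1421
   = 43.169 m.
h_L = H1 - H2 = 49.267 - 43.169 = 6.098 m.

6.098


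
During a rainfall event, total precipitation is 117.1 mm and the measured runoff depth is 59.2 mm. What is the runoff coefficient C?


The runoff coefficient C = runoff depth / rainfall depth.
C = 59.2 / 117.1
  = 0.5056.

0.5056


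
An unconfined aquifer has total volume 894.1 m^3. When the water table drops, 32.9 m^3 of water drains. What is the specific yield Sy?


Specific yield Sy = Volume drained / Total volume.
Sy = 32.9 / 894.1
   = 0.0368.

0.0368


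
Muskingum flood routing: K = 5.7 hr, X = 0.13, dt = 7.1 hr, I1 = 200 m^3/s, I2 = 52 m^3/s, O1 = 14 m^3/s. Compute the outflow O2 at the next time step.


Muskingum coefficients:
denom = 2*K*(1-X) + dt = 2*5.7*(1-0.13) + 7.1 = 17.018.
C0 = (dt - 2*K*X)/denom = (7.1 - 2*5.7*0.13)/17.018 = 0.3301.
C1 = (dt + 2*K*X)/denom = (7.1 + 2*5.7*0.13)/17.018 = 0.5043.
C2 = (2*K*(1-X) - dt)/denom = 0.1656.
O2 = C0*I2 + C1*I1 + C2*O1
   = 0.3301*52 + 0.5043*200 + 0.1656*14
   = 120.34 m^3/s.

120.34


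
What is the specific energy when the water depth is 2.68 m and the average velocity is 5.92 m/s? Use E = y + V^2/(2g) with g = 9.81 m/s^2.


Specific energy E = y + V^2/(2g).
Velocity head = V^2/(2g) = 5.92^2 / (2*9.81) = 35.0464 / 19.62 = 1.7863 m.
E = 2.68 + 1.7863 = 4.4663 m.

4.4663


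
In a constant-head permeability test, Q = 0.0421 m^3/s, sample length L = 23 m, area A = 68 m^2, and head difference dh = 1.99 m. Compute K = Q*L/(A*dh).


From K = Q*L / (A*dh):
Numerator: Q*L = 0.0421 * 23 = 0.9683.
Denominator: A*dh = 68 * 1.99 = 135.32.
K = 0.9683 / 135.32 = 0.007156 m/s.

0.007156


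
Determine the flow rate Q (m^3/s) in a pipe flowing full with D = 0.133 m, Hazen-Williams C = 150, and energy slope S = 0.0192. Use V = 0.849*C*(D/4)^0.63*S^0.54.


For a full circular pipe, R = D/4 = 0.133/4 = 0.0333 m.
V = 0.849 * 150 * 0.0333^0.63 * 0.0192^0.54
  = 0.849 * 150 * 0.117146 * 0.118299
  = 1.7649 m/s.
Pipe area A = pi*D^2/4 = pi*0.133^2/4 = 0.0139 m^2.
Q = A * V = 0.0139 * 1.7649 = 0.0245 m^3/s.

0.0245


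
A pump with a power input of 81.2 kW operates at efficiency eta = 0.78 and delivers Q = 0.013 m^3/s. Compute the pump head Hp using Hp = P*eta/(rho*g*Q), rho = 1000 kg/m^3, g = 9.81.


Pump head formula: Hp = P * eta / (rho * g * Q).
Numerator: P * eta = 81.2 * 1000 * 0.78 = 63336.0 W.
Denominator: rho * g * Q = 1000 * 9.81 * 0.013 = 127.53.
Hp = 63336.0 / 127.53 = 496.64 m.

496.64


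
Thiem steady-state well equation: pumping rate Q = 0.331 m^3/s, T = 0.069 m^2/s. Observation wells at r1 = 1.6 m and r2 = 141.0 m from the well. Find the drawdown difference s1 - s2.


Thiem equation: s1 - s2 = Q/(2*pi*T) * ln(r2/r1).
ln(r2/r1) = ln(141.0/1.6) = 4.4788.
Q/(2*pi*T) = 0.331 / (2*pi*0.069) = 0.331 / 0.4335 = 0.7635.
s1 - s2 = 0.7635 * 4.4788 = 3.4195 m.

3.4195


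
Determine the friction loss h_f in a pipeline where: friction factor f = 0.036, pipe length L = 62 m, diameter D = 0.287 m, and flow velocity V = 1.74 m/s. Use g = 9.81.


Darcy-Weisbach equation: h_f = f * (L/D) * V^2/(2g).
f * L/D = 0.036 * 62/0.287 = 7.777.
V^2/(2g) = 1.74^2 / (2*9.81) = 3.0276 / 19.62 = 0.1543 m.
h_f = 7.777 * 0.1543 = 1.2 m.

1.2


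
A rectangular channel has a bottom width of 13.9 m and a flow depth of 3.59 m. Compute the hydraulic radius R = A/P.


For a rectangular section:
Flow area A = b * y = 13.9 * 3.59 = 49.9 m^2.
Wetted perimeter P = b + 2y = 13.9 + 2*3.59 = 21.08 m.
Hydraulic radius R = A/P = 49.9 / 21.08 = 2.3672 m.

2.3672


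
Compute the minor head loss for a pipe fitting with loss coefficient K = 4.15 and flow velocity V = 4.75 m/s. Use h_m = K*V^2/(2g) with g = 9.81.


Minor loss formula: h_m = K * V^2/(2g).
V^2 = 4.75^2 = 22.5625.
V^2/(2g) = 22.5625 / 19.62 = 1.15 m.
h_m = 4.15 * 1.15 = 4.7724 m.

4.7724


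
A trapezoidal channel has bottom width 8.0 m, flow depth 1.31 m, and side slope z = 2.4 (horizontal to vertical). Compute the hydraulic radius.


For a trapezoidal section with side slope z:
A = (b + z*y)*y = (8.0 + 2.4*1.31)*1.31 = 14.599 m^2.
P = b + 2*y*sqrt(1 + z^2) = 8.0 + 2*1.31*sqrt(1 + 2.4^2) = 14.812 m.
R = A/P = 14.599 / 14.812 = 0.9856 m.

0.9856


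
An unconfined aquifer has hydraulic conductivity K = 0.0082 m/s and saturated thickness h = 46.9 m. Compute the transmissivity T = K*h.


Transmissivity is defined as T = K * h.
T = 0.0082 * 46.9
  = 0.3846 m^2/s.

0.3846


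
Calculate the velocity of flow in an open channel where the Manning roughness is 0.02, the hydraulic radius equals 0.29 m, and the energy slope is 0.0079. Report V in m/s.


Manning's equation gives V = (1/n) * R^(2/3) * S^(1/2).
First, compute R^(2/3) = 0.29^(2/3) = 0.4381.
Next, S^(1/2) = 0.0079^(1/2) = 0.088882.
Then 1/n = 1/0.02 = 50.0.
V = 50.0 * 0.4381 * 0.088882 = 1.9471 m/s.

1.9471


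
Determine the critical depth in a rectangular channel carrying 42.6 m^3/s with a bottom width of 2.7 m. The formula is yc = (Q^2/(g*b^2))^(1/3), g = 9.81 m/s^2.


Using yc = (Q^2 / (g * b^2))^(1/3):
Q^2 = 42.6^2 = 1814.76.
g * b^2 = 9.81 * 2.7^2 = 9.81 * 7.29 = 71.51.
Q^2 / (g*b^2) = 1814.76 / 71.51 = 25.3777.
yc = 25.3777^(1/3) = 2.9386 m.

2.9386


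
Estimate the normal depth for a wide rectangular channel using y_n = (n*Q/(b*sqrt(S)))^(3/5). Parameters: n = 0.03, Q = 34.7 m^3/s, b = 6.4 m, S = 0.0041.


We use the wide-channel approximation y_n = (n*Q/(b*sqrt(S)))^(3/5).
sqrt(S) = sqrt(0.0041) = 0.064031.
Numerator: n*Q = 0.03 * 34.7 = 1.041.
Denominator: b*sqrt(S) = 6.4 * 0.064031 = 0.409798.
arg = 2.5403.
y_n = 2.5403^(3/5) = 1.7496 m.

1.7496


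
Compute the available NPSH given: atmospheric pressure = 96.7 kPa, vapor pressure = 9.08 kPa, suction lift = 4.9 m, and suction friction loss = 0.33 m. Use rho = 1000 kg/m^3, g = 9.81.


NPSHa = p_atm/(rho*g) - z_s - hf_s - p_vap/(rho*g).
p_atm/(rho*g) = 96.7*1000 / (1000*9.81) = 9.857 m.
p_vap/(rho*g) = 9.08*1000 / (1000*9.81) = 0.926 m.
NPSHa = 9.857 - 4.9 - 0.33 - 0.926
      = 3.7 m.

3.7


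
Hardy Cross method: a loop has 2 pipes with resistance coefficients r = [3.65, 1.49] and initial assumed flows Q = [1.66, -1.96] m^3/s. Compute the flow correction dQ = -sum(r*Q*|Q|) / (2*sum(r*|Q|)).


Numerator terms (r*Q*|Q|): 3.65*1.66*|1.66| = 10.0579; 1.49*-1.96*|-1.96| = -5.724.
Sum of numerator = 4.334.
Denominator terms (r*|Q|): 3.65*|1.66| = 6.059; 1.49*|-1.96| = 2.9204.
2 * sum of denominator = 2 * 8.9794 = 17.9588.
dQ = -4.334 / 17.9588 = -0.2413 m^3/s.

-0.2413


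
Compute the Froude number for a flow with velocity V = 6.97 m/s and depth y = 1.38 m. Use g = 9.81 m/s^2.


The Froude number is defined as Fr = V / sqrt(g*y).
g*y = 9.81 * 1.38 = 13.5378.
sqrt(g*y) = sqrt(13.5378) = 3.6794.
Fr = 6.97 / 3.6794 = 1.8943.

1.8943


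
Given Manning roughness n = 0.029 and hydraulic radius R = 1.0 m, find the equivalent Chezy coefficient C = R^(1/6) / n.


The Chezy coefficient relates to Manning's n through C = R^(1/6) / n.
R^(1/6) = 1.0^(1/6) = 1.0.
C = 1.0 / 0.029 = 34.48 m^(1/2)/s.

34.48


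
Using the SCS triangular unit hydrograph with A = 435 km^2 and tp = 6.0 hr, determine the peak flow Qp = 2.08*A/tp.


SCS formula: Qp = 2.08 * A / tp.
Qp = 2.08 * 435 / 6.0
   = 904.8 / 6.0
   = 150.8 m^3/s per cm.

150.8


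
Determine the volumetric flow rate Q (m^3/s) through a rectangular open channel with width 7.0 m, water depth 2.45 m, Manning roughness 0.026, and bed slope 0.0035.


For a rectangular channel, the cross-sectional area A = b * y = 7.0 * 2.45 = 17.15 m^2.
The wetted perimeter P = b + 2y = 7.0 + 2*2.45 = 11.9 m.
Hydraulic radius R = A/P = 17.15/11.9 = 1.4412 m.
Velocity V = (1/n)*R^(2/3)*S^(1/2) = (1/0.026)*1.4412^(2/3)*0.0035^(1/2) = 2.9032 m/s.
Discharge Q = A * V = 17.15 * 2.9032 = 49.789 m^3/s.

49.789


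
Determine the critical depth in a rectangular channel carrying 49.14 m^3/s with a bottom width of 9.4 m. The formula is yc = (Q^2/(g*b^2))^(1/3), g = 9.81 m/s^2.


Using yc = (Q^2 / (g * b^2))^(1/3):
Q^2 = 49.14^2 = 2414.74.
g * b^2 = 9.81 * 9.4^2 = 9.81 * 88.36 = 866.81.
Q^2 / (g*b^2) = 2414.74 / 866.81 = 2.7858.
yc = 2.7858^(1/3) = 1.4071 m.

1.4071


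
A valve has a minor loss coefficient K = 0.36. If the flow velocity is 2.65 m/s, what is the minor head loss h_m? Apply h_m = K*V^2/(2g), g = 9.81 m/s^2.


Minor loss formula: h_m = K * V^2/(2g).
V^2 = 2.65^2 = 7.0225.
V^2/(2g) = 7.0225 / 19.62 = 0.3579 m.
h_m = 0.36 * 0.3579 = 0.1289 m.

0.1289


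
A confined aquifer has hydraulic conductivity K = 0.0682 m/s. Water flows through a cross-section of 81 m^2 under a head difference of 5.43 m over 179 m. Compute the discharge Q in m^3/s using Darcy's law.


Darcy's law: Q = K * A * i, where i = dh/L.
Hydraulic gradient i = 5.43 / 179 = 0.030335.
Q = 0.0682 * 81 * 0.030335
  = 0.1676 m^3/s.

0.1676


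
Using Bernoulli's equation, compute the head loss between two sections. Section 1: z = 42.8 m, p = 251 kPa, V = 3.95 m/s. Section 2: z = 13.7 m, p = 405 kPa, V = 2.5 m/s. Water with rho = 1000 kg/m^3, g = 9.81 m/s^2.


Total head at each section: H = z + p/(rho*g) + V^2/(2g).
H1 = 42.8 + 251*1000/(1000*9.81) + 3.95^2/(2*9.81)
   = 42.8 + 25.586 + 0.7952
   = 69.181 m.
H2 = 13.7 + 405*1000/(1000*9.81) + 2.5^2/(2*9.81)
   = 13.7 + 41.284 + 0.3186
   = 55.303 m.
h_L = H1 - H2 = 69.181 - 55.303 = 13.878 m.

13.878


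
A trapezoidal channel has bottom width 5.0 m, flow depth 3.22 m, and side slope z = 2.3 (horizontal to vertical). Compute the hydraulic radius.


For a trapezoidal section with side slope z:
A = (b + z*y)*y = (5.0 + 2.3*3.22)*3.22 = 39.947 m^2.
P = b + 2*y*sqrt(1 + z^2) = 5.0 + 2*3.22*sqrt(1 + 2.3^2) = 21.151 m.
R = A/P = 39.947 / 21.151 = 1.8886 m.

1.8886


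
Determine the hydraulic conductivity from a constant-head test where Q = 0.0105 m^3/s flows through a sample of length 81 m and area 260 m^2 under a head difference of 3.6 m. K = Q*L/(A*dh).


From K = Q*L / (A*dh):
Numerator: Q*L = 0.0105 * 81 = 0.8505.
Denominator: A*dh = 260 * 3.6 = 936.0.
K = 0.8505 / 936.0 = 0.000909 m/s.

0.000909


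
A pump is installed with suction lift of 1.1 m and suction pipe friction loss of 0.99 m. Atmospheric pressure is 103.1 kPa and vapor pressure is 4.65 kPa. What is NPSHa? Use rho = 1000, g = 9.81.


NPSHa = p_atm/(rho*g) - z_s - hf_s - p_vap/(rho*g).
p_atm/(rho*g) = 103.1*1000 / (1000*9.81) = 10.51 m.
p_vap/(rho*g) = 4.65*1000 / (1000*9.81) = 0.474 m.
NPSHa = 10.51 - 1.1 - 0.99 - 0.474
      = 7.95 m.

7.95


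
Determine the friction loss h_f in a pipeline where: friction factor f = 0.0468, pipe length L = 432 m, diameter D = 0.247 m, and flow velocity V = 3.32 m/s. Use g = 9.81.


Darcy-Weisbach equation: h_f = f * (L/D) * V^2/(2g).
f * L/D = 0.0468 * 432/0.247 = 81.8526.
V^2/(2g) = 3.32^2 / (2*9.81) = 11.0224 / 19.62 = 0.5618 m.
h_f = 81.8526 * 0.5618 = 45.984 m.

45.984


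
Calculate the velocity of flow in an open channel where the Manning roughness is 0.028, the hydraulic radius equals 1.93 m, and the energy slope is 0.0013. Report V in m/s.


Manning's equation gives V = (1/n) * R^(2/3) * S^(1/2).
First, compute R^(2/3) = 1.93^(2/3) = 1.5501.
Next, S^(1/2) = 0.0013^(1/2) = 0.036056.
Then 1/n = 1/0.028 = 35.71.
V = 35.71 * 1.5501 * 0.036056 = 1.9961 m/s.

1.9961


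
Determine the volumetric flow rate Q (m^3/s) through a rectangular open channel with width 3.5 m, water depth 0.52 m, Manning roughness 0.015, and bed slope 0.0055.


For a rectangular channel, the cross-sectional area A = b * y = 3.5 * 0.52 = 1.82 m^2.
The wetted perimeter P = b + 2y = 3.5 + 2*0.52 = 4.54 m.
Hydraulic radius R = A/P = 1.82/4.54 = 0.4009 m.
Velocity V = (1/n)*R^(2/3)*S^(1/2) = (1/0.015)*0.4009^(2/3)*0.0055^(1/2) = 2.688 m/s.
Discharge Q = A * V = 1.82 * 2.688 = 4.892 m^3/s.

4.892


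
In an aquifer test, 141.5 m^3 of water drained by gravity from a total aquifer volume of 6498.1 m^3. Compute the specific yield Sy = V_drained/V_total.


Specific yield Sy = Volume drained / Total volume.
Sy = 141.5 / 6498.1
   = 0.0218.

0.0218


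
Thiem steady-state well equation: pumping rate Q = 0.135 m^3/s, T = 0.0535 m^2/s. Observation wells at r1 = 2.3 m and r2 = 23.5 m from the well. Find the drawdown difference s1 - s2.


Thiem equation: s1 - s2 = Q/(2*pi*T) * ln(r2/r1).
ln(r2/r1) = ln(23.5/2.3) = 2.3241.
Q/(2*pi*T) = 0.135 / (2*pi*0.0535) = 0.135 / 0.3362 = 0.4016.
s1 - s2 = 0.4016 * 2.3241 = 0.9334 m.

0.9334


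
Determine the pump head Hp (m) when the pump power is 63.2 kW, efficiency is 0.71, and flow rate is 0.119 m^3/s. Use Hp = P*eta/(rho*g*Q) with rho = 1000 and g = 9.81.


Pump head formula: Hp = P * eta / (rho * g * Q).
Numerator: P * eta = 63.2 * 1000 * 0.71 = 44872.0 W.
Denominator: rho * g * Q = 1000 * 9.81 * 0.119 = 1167.39.
Hp = 44872.0 / 1167.39 = 38.44 m.

38.44


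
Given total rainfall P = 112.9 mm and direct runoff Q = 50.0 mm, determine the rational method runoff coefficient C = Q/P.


The runoff coefficient C = runoff depth / rainfall depth.
C = 50.0 / 112.9
  = 0.4429.

0.4429


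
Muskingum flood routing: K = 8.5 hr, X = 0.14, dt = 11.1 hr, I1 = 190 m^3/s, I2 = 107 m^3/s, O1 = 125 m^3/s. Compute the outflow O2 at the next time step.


Muskingum coefficients:
denom = 2*K*(1-X) + dt = 2*8.5*(1-0.14) + 11.1 = 25.72.
C0 = (dt - 2*K*X)/denom = (11.1 - 2*8.5*0.14)/25.72 = 0.339.
C1 = (dt + 2*K*X)/denom = (11.1 + 2*8.5*0.14)/25.72 = 0.5241.
C2 = (2*K*(1-X) - dt)/denom = 0.1369.
O2 = C0*I2 + C1*I1 + C2*O1
   = 0.339*107 + 0.5241*190 + 0.1369*125
   = 152.96 m^3/s.

152.96


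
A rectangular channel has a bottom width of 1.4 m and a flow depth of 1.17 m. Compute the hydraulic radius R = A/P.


For a rectangular section:
Flow area A = b * y = 1.4 * 1.17 = 1.64 m^2.
Wetted perimeter P = b + 2y = 1.4 + 2*1.17 = 3.74 m.
Hydraulic radius R = A/P = 1.64 / 3.74 = 0.438 m.

0.438


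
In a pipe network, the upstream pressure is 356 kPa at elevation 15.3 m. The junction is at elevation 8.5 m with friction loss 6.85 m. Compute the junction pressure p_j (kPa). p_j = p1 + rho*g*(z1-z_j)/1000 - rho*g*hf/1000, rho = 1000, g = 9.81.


Junction pressure: p_j = p1 + rho*g*(z1 - z_j)/1000 - rho*g*hf/1000.
Elevation term = 1000*9.81*(15.3 - 8.5)/1000 = 66.708 kPa.
Friction term = 1000*9.81*6.85/1000 = 67.198 kPa.
p_j = 356 + 66.708 - 67.198 = 355.51 kPa.

355.51


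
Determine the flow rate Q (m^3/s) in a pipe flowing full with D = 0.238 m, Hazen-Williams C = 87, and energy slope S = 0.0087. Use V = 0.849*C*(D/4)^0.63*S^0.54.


For a full circular pipe, R = D/4 = 0.238/4 = 0.0595 m.
V = 0.849 * 87 * 0.0595^0.63 * 0.0087^0.54
  = 0.849 * 87 * 0.169023 * 0.077151
  = 0.9632 m/s.
Pipe area A = pi*D^2/4 = pi*0.238^2/4 = 0.0445 m^2.
Q = A * V = 0.0445 * 0.9632 = 0.0429 m^3/s.

0.0429


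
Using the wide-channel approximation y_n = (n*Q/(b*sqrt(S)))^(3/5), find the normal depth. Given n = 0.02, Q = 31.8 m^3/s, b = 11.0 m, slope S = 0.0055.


We use the wide-channel approximation y_n = (n*Q/(b*sqrt(S)))^(3/5).
sqrt(S) = sqrt(0.0055) = 0.074162.
Numerator: n*Q = 0.02 * 31.8 = 0.636.
Denominator: b*sqrt(S) = 11.0 * 0.074162 = 0.815782.
arg = 0.7796.
y_n = 0.7796^(3/5) = 0.8613 m.

0.8613


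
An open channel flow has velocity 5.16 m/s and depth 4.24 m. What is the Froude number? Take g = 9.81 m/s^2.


The Froude number is defined as Fr = V / sqrt(g*y).
g*y = 9.81 * 4.24 = 41.5944.
sqrt(g*y) = sqrt(41.5944) = 6.4494.
Fr = 5.16 / 6.4494 = 0.8001.

0.8001


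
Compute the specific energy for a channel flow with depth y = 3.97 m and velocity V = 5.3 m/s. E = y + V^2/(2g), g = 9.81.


Specific energy E = y + V^2/(2g).
Velocity head = V^2/(2g) = 5.3^2 / (2*9.81) = 28.09 / 19.62 = 1.4317 m.
E = 3.97 + 1.4317 = 5.4017 m.

5.4017


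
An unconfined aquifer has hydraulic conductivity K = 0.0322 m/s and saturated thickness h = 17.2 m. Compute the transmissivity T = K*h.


Transmissivity is defined as T = K * h.
T = 0.0322 * 17.2
  = 0.5538 m^2/s.

0.5538


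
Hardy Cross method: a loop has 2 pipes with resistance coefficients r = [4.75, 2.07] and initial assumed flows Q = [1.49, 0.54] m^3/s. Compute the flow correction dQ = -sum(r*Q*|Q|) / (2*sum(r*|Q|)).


Numerator terms (r*Q*|Q|): 4.75*1.49*|1.49| = 10.5455; 2.07*0.54*|0.54| = 0.6036.
Sum of numerator = 11.1491.
Denominator terms (r*|Q|): 4.75*|1.49| = 7.0775; 2.07*|0.54| = 1.1178.
2 * sum of denominator = 2 * 8.1953 = 16.3906.
dQ = -11.1491 / 16.3906 = -0.6802 m^3/s.

-0.6802


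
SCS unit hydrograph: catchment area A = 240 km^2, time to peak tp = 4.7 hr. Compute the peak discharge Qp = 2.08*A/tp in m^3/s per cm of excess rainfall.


SCS formula: Qp = 2.08 * A / tp.
Qp = 2.08 * 240 / 4.7
   = 499.2 / 4.7
   = 106.21 m^3/s per cm.

106.21


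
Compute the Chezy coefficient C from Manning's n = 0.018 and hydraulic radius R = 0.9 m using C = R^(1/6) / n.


The Chezy coefficient relates to Manning's n through C = R^(1/6) / n.
R^(1/6) = 0.9^(1/6) = 0.982593.
C = 0.982593 / 0.018 = 54.59 m^(1/2)/s.

54.59


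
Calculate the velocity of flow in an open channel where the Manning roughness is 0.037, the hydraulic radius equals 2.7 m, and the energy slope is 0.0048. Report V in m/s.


Manning's equation gives V = (1/n) * R^(2/3) * S^(1/2).
First, compute R^(2/3) = 2.7^(2/3) = 1.939.
Next, S^(1/2) = 0.0048^(1/2) = 0.069282.
Then 1/n = 1/0.037 = 27.03.
V = 27.03 * 1.939 * 0.069282 = 3.6307 m/s.

3.6307


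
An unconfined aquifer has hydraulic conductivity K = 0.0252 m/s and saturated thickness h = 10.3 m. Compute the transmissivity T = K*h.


Transmissivity is defined as T = K * h.
T = 0.0252 * 10.3
  = 0.2596 m^2/s.

0.2596


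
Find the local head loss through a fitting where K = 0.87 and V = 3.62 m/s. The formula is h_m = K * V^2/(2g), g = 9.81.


Minor loss formula: h_m = K * V^2/(2g).
V^2 = 3.62^2 = 13.1044.
V^2/(2g) = 13.1044 / 19.62 = 0.6679 m.
h_m = 0.87 * 0.6679 = 0.5811 m.

0.5811


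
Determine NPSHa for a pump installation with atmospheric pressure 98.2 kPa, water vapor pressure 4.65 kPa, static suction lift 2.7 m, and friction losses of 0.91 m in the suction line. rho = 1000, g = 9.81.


NPSHa = p_atm/(rho*g) - z_s - hf_s - p_vap/(rho*g).
p_atm/(rho*g) = 98.2*1000 / (1000*9.81) = 10.01 m.
p_vap/(rho*g) = 4.65*1000 / (1000*9.81) = 0.474 m.
NPSHa = 10.01 - 2.7 - 0.91 - 0.474
      = 5.93 m.

5.93


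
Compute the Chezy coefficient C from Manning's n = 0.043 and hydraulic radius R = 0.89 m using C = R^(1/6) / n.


The Chezy coefficient relates to Manning's n through C = R^(1/6) / n.
R^(1/6) = 0.89^(1/6) = 0.980765.
C = 0.980765 / 0.043 = 22.81 m^(1/2)/s.

22.81


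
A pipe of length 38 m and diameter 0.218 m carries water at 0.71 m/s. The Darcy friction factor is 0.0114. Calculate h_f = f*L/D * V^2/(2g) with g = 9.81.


Darcy-Weisbach equation: h_f = f * (L/D) * V^2/(2g).
f * L/D = 0.0114 * 38/0.218 = 1.9872.
V^2/(2g) = 0.71^2 / (2*9.81) = 0.5041 / 19.62 = 0.0257 m.
h_f = 1.9872 * 0.0257 = 0.051 m.

0.051


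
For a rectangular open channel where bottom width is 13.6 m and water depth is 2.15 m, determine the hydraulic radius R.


For a rectangular section:
Flow area A = b * y = 13.6 * 2.15 = 29.24 m^2.
Wetted perimeter P = b + 2y = 13.6 + 2*2.15 = 17.9 m.
Hydraulic radius R = A/P = 29.24 / 17.9 = 1.6335 m.

1.6335


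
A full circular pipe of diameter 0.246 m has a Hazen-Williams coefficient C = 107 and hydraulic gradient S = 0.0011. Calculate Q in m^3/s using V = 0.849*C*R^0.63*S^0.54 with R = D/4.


For a full circular pipe, R = D/4 = 0.246/4 = 0.0615 m.
V = 0.849 * 107 * 0.0615^0.63 * 0.0011^0.54
  = 0.849 * 107 * 0.17258 * 0.025255
  = 0.3959 m/s.
Pipe area A = pi*D^2/4 = pi*0.246^2/4 = 0.0475 m^2.
Q = A * V = 0.0475 * 0.3959 = 0.0188 m^3/s.

0.0188


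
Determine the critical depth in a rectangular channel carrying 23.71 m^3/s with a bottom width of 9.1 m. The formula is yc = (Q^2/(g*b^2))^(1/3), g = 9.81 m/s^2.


Using yc = (Q^2 / (g * b^2))^(1/3):
Q^2 = 23.71^2 = 562.16.
g * b^2 = 9.81 * 9.1^2 = 9.81 * 82.81 = 812.37.
Q^2 / (g*b^2) = 562.16 / 812.37 = 0.692.
yc = 0.692^(1/3) = 0.8845 m.

0.8845


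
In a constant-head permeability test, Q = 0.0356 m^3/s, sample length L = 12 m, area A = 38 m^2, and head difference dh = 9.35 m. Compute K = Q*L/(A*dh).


From K = Q*L / (A*dh):
Numerator: Q*L = 0.0356 * 12 = 0.4272.
Denominator: A*dh = 38 * 9.35 = 355.3.
K = 0.4272 / 355.3 = 0.001202 m/s.

0.001202


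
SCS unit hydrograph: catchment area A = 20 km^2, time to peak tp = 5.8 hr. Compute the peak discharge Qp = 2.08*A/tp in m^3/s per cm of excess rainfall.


SCS formula: Qp = 2.08 * A / tp.
Qp = 2.08 * 20 / 5.8
   = 41.6 / 5.8
   = 7.17 m^3/s per cm.

7.17


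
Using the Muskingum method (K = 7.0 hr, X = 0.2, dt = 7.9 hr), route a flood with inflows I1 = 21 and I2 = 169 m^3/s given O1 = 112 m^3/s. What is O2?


Muskingum coefficients:
denom = 2*K*(1-X) + dt = 2*7.0*(1-0.2) + 7.9 = 19.1.
C0 = (dt - 2*K*X)/denom = (7.9 - 2*7.0*0.2)/19.1 = 0.267.
C1 = (dt + 2*K*X)/denom = (7.9 + 2*7.0*0.2)/19.1 = 0.5602.
C2 = (2*K*(1-X) - dt)/denom = 0.1728.
O2 = C0*I2 + C1*I1 + C2*O1
   = 0.267*169 + 0.5602*21 + 0.1728*112
   = 76.24 m^3/s.

76.24


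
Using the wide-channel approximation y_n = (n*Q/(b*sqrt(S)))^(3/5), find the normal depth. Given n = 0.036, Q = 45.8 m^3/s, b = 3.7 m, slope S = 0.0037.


We use the wide-channel approximation y_n = (n*Q/(b*sqrt(S)))^(3/5).
sqrt(S) = sqrt(0.0037) = 0.060828.
Numerator: n*Q = 0.036 * 45.8 = 1.6488.
Denominator: b*sqrt(S) = 3.7 * 0.060828 = 0.225064.
arg = 7.326.
y_n = 7.326^(3/5) = 3.3031 m.

3.3031


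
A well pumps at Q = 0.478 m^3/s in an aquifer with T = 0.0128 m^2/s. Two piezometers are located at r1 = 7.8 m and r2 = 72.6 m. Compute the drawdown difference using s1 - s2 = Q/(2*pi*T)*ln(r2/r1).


Thiem equation: s1 - s2 = Q/(2*pi*T) * ln(r2/r1).
ln(r2/r1) = ln(72.6/7.8) = 2.2308.
Q/(2*pi*T) = 0.478 / (2*pi*0.0128) = 0.478 / 0.0804 = 5.9434.
s1 - s2 = 5.9434 * 2.2308 = 13.2589 m.

13.2589


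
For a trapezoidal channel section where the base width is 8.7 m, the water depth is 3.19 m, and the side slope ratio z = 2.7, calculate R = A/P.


For a trapezoidal section with side slope z:
A = (b + z*y)*y = (8.7 + 2.7*3.19)*3.19 = 55.228 m^2.
P = b + 2*y*sqrt(1 + z^2) = 8.7 + 2*3.19*sqrt(1 + 2.7^2) = 27.07 m.
R = A/P = 55.228 / 27.07 = 2.0402 m.

2.0402


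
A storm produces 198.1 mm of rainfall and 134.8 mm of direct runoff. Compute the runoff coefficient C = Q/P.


The runoff coefficient C = runoff depth / rainfall depth.
C = 134.8 / 198.1
  = 0.6805.

0.6805


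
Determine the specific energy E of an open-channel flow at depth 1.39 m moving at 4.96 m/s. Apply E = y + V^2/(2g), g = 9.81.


Specific energy E = y + V^2/(2g).
Velocity head = V^2/(2g) = 4.96^2 / (2*9.81) = 24.6016 / 19.62 = 1.2539 m.
E = 1.39 + 1.2539 = 2.6439 m.

2.6439


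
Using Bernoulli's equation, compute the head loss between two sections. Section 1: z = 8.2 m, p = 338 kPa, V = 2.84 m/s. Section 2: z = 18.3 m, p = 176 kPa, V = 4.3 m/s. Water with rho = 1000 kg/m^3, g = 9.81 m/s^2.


Total head at each section: H = z + p/(rho*g) + V^2/(2g).
H1 = 8.2 + 338*1000/(1000*9.81) + 2.84^2/(2*9.81)
   = 8.2 + 34.455 + 0.4111
   = 43.066 m.
H2 = 18.3 + 176*1000/(1000*9.81) + 4.3^2/(2*9.81)
   = 18.3 + 17.941 + 0.9424
   = 37.183 m.
h_L = H1 - H2 = 43.066 - 37.183 = 5.882 m.

5.882


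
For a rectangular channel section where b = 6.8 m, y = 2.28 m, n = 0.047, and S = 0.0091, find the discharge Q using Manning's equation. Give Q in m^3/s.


For a rectangular channel, the cross-sectional area A = b * y = 6.8 * 2.28 = 15.5 m^2.
The wetted perimeter P = b + 2y = 6.8 + 2*2.28 = 11.36 m.
Hydraulic radius R = A/P = 15.5/11.36 = 1.3648 m.
Velocity V = (1/n)*R^(2/3)*S^(1/2) = (1/0.047)*1.3648^(2/3)*0.0091^(1/2) = 2.4973 m/s.
Discharge Q = A * V = 15.5 * 2.4973 = 38.718 m^3/s.

38.718
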